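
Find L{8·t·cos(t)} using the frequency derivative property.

L{cos(t)} = s/(s² + 1). Derivative: d/ds[s/(s² + 1)] = [(s² + 1) - s·2s]/(s² + 1)² = (1 - s²)/(s² + 1)². So L{t·cos(t)} = -F'(s) = (s² - 1)/(s² + 1)². Then L{8·t·cos(t)} = 8·(s² - 1)/(s² + 1)²

Final answer: 8·(s² - 1)/(s² + 1)²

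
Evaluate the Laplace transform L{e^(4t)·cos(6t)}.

L{e^(at)·cos(ωt)} = (s-a)/((s-a)² + ω²), so L{e^(4t)·cos(6t)} = (s-4)/((s-4)² + 36)

Final answer: (s-4)/((s-4)² + 36)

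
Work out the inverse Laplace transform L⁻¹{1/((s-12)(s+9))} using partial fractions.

Decompose: A/(s-12) + B/(s+9). A = 1/21, B = -1/21. f(t) = (e^(12t) - e^(-9t))/21

Final answer: (e^(12t) - e^(-9t))/21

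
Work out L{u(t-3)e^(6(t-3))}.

u(t-a)f(t-a) with f(t)=e^(6t). L{e^(6t)} = 1/(s-6). By time shift: e^(-3s)/(s-6)

Final answer: e^(-3s)/(s-6)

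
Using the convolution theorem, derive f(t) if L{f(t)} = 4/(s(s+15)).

4/(s(s+15)) = (4/s)·(1/(s+15)) = L{4}·L{e^(-15t)}. By convolution, f(t) = 4*e^(-15t) = ∫₀ᵗ 4·e^(-15τ) dτ = 4·(1 - e^(-15t))/15

Final answer: 4·(1 - e^(-15t))/15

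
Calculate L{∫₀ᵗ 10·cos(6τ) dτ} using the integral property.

L{∫₀ᵗ f(τ)dτ} = F(s)/s with F(s) = 10s/(s² + 36), so the result is (10s/(s² + 36))/s = 10/(s² + 36)

Final answer: 10/(s² + 36)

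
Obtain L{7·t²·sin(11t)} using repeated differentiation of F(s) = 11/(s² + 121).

F(s) = 11/(s² + 121). F'(s) = -22s/(s² + 121)². F''(s) = -22(121 - 3s²)/(s² + 121)³ = (66s² - 2662)/(s² + 121)³. So L{t²·sin(11t)} = (-1)² F''(s) = (66s² - 2662)/(s² + 121)³. Then L{7·t²·sin(11t)} = 7·(66s² - 2662)/(s² + 121)³ = (462s² - 18634)/(s² + 121)³

Final answer: (462s² - 18634)/(s² + 121)³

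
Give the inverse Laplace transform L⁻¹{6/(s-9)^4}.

L⁻¹{n!/(s-a)^(n+1)} = t^n·e^(at), so L⁻¹{6/(s-9)^4} = t^3·e^(9t)

Final answer: t^3·e^(9t)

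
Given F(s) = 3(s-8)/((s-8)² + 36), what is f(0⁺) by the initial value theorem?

f(0⁺) = lim_{s→∞} sF(s) = lim_{s→∞} 3s(s-8)/((s-8)² + 36) = 3

Final answer: 3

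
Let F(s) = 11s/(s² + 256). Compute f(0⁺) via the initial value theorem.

f(0⁺) = lim_{s→∞} s·11s/(s² + 256) = lim_{s→∞} 11s²/(s² + 256) = 11

Final answer: 11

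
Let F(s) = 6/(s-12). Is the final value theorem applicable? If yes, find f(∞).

sF(s) = 6s/(s-12) has a pole at s = 12 in the right half-plane. Theorem does NOT apply (unstable system; f(t) = 6·e^(12t) grows without bound).

Final answer: Not applicable (unstable)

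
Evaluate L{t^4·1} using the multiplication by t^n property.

L{1} = 1/s. d^1/ds^1[1/s] = -1/s². d^2/ds^2[1/s] = 2/s^3. d^3/ds^3[1/s] = -6/s^4. d^4/ds^4[1/s] = 24/s^5. So L{t^4} = (-1)^{4}·24/s^5 = 24/s^5

Final answer: 24/s^5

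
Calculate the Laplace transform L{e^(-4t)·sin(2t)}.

L{e^(at)·sin(ωt)} = ω/((s-a)² + ω²), so L{e^(-4t)·sin(2t)} = 2/((s+4)² + 4)

Final answer: 2/((s+4)² + 4)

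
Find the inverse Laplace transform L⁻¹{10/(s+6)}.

L⁻¹{1/(s-a)} = e^(at), so L⁻¹{1/(s+6)} = e^(-6t), and L⁻¹{10/(s+6)} = 10·e^(-6t)

Final answer: 10·e^(-6t)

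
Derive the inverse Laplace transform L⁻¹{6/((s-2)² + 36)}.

Using frequency shift, L⁻¹{6/((s-2)² + 36)} = e^(2t)·sin(6t)

Final answer: e^(2t)·sin(6t)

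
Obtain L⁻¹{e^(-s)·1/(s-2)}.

L⁻¹{1/(s-2)} = e^(2t). By the time shift theorem, L⁻¹{e^(-as)F(s)} = u(t-a)f(t-a) with a=1, so L⁻¹{e^(-s)·1/(s-2)} = u(t-1)·e^(2(t-1))

Final answer: u(t-1)·e^(2(t-1))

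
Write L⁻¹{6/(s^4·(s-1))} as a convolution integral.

6/(s^4·(s-1)) = (6/s^4)·(1/(s-1)) = L{t^3}·L{e^t}. So f(t) = t^3*e^t = ∫₀ᵗ τ^3·e^(t-τ) dτ

Final answer: ∫₀ᵗ τ^3·e^(t-τ) dτ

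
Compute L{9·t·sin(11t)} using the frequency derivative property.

L{sin(11t)} = 11/(s² + 121). By L{t·f(t)} = -F'(s): -d/ds[11/(s² + 121)] = -(11)·(-2s)/(s² + 121)² = 22s/(s² + 121)². Then L{9·t·sin(11t)} = 9·22s/(s² + 121)² = 198s/(s² + 121)²

Final answer: 198s/(s² + 121)²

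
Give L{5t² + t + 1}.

L{5t² + t + 1} = 5·2/s³ + 1/s² + 1/s = 10/s³ + 1/s² + 1/s

Final answer: 10/s³ + 1/s² + 1/s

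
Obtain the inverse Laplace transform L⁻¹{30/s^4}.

L⁻¹{n!/s^(n+1)} = t^n with n=3. So L⁻¹{6/s^4} = t^3, and L⁻¹{30/s^4} = (30/6)·t^3 = 5·t^3

Final answer: 5·t^3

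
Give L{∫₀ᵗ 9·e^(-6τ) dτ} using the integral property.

L{∫₀ᵗ f(τ)dτ} = F(s)/s with F(s) = 9/(s+6), so L{∫₀ᵗ 9·e^(-6τ) dτ} = 9/(s(s+6))

Final answer: 9/(s(s+6))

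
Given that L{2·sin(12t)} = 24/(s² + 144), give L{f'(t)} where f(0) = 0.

L{f'(t)} = s·F(s) - f(0) = s·24/(s² + 144) - 0 = 24s/(s² + 144)

Final answer: 24s/(s² + 144)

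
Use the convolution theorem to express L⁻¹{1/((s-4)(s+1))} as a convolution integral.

1/((s-4)(s+1)) = (1/(s-4))·(1/(s+1)) = L{e^(4t)}·L{e^(-t)}. So f(t) = e^(4t)*e^(-t) = ∫₀ᵗ e^(4τ)·e^(-(t-τ)) dτ

Final answer: ∫₀ᵗ e^(4τ)·e^(-(t-τ)) dτ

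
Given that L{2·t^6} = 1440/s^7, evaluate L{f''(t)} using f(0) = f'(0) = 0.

L{f''(t)} = s²F(s) - sf(0) - f'(0) = s²·1440/s^7 - 0 - 0 = 1440/s^5

Final answer: 1440/s^5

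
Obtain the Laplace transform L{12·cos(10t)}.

L{cos(ωt)} = s/(s² + ω²), so L{cos(10t)} = s/(s² + 100). Then L{12·cos(10t)} = 12·s/(s² + 100) = 12s/(s² + 100)

Final answer: 12s/(s² + 100)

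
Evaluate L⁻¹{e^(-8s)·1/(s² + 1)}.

L⁻¹{1/(s² + 1)} = sin(t). By the time shift theorem, L⁻¹{e^(-as)F(s)} = u(t-a)f(t-a) with a=8, so L⁻¹{e^(-8s)·1/(s² + 1)} = u(t-8)·sin((t-8))

Final answer: u(t-8)·sin((t-8))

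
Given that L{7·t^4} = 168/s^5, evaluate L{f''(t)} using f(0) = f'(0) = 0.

L{f''(t)} = s²F(s) - sf(0) - f'(0) = s²·168/s^5 - 0 - 0 = 168/s^3

Final answer: 168/s^3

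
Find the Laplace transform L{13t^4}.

L{13t^4} = 13 · L{t^4} = 13 · 24/s^5 = 312/s^5

Final answer: 312/s^5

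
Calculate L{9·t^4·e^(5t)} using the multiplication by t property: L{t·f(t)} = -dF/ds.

Using L{t^n·e^(at)} = n!/(s-a)^(n+1), L{t^4·e^(5t)} = 24/(s-5)^5, so L{9·t^4·e^(5t)} = 9·24/(s-5)^5 = 216/(s-5)^5

Final answer: 216/(s-5)^5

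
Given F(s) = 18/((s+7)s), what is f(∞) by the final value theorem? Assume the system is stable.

f(∞) = lim_{s→0} sF(s) = lim_{s→0} 18/(s+7) = 18/7

Final answer: 18/7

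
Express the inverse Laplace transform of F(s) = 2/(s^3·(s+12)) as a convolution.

2/(s^3·(s+12)) = (2/s^3)·(1/(s+12)) = L{t^2}·L{e^(-12t)}. So f(t) = t^2*e^(-12t) = ∫₀ᵗ τ^2·e^(-12(t-τ)) dτ

Final answer: ∫₀ᵗ τ^2·e^(-12(t-τ)) dτ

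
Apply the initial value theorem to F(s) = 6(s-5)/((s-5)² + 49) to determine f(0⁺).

f(0⁺) = lim_{s→∞} sF(s) = lim_{s→∞} 6s(s-5)/((s-5)² + 49) = 6

Final answer: 6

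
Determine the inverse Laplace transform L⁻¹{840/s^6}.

L⁻¹{n!/s^(n+1)} = t^n with n=5. So L⁻¹{120/s^6} = t^5, and L⁻¹{840/s^6} = (840/120)·t^5 = 7·t^5

Final answer: 7·t^5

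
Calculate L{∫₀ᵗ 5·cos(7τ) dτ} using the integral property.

L{∫₀ᵗ f(τ)dτ} = F(s)/s with F(s) = 5s/(s² + 49), so the result is (5s/(s² + 49))/s = 5/(s² + 49)

Final answer: 5/(s² + 49)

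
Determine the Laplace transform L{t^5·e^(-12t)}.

L{t^n·e^(at)} = n!/(s-a)^(n+1), so L{t^5·e^(-12t)} = 120/(s+12)^6

Final answer: 120/(s+12)^6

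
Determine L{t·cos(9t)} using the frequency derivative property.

L{cos(9t)} = s/(s² + 81). Derivative: d/ds[s/(s² + 81)] = [(s² + 81) - s·2s]/(s² + 81)² = (81 - s²)/(s² + 81)². So L{t·cos(9t)} = -F'(s) = (s² - 81)/(s² + 81)²

Final answer: (s² - 81)/(s² + 81)²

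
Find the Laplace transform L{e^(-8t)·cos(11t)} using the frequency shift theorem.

Frequency shift: L{e^(at)f(t)} = F(s-a). L{e^(-8t)·cos(11t)} = (s+8)/((s+8)² + 121)

Final answer: (s+8)/((s+8)² + 121)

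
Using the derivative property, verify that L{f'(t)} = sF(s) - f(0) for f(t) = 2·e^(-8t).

f'(t) = -16e^(-8t). Direct: L{f'(t)} = -16/(s+8). Property: s·2/(s+8) - 2 = (2s - 2(s+8))/(s+8) = -16/(s+8). ✓

Final answer: -16/(s+8)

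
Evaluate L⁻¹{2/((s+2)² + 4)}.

Form: b/((s-a)² + b²) → e^(at)sin(bt). With a=-2, b=2

Final answer: e^(-2t)·sin(2t)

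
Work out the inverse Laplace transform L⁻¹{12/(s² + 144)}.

L⁻¹{12/(s² + 144)} = sin(12t)

Final answer: sin(12t)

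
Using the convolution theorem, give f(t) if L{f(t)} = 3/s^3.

3/s^3 = (3/s)·(1/s^2) = L{3}·L{t}. By convolution, f(t) = 3*t = ∫₀ᵗ 3·τ dτ = 3·t²/2

Final answer: 3·t²/2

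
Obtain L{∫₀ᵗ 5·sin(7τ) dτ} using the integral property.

L{∫₀ᵗ f(τ)dτ} = F(s)/s with F(s) = 35/(s² + 49), so the result is (35/(s² + 49))/s = 35/(s(s² + 49))

Final answer: 35/(s(s² + 49))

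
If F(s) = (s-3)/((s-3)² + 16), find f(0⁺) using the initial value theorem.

f(0⁺) = lim_{s→∞} sF(s) = lim_{s→∞} s(s-3)/((s-3)² + 16) = 1

Final answer: 1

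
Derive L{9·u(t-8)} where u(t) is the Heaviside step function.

L{u(t-a)} = e^(-as)/s. Here a=8, so L{u(t-8)} = e^(-8s)/s, and L{9·u(t-8)} = 9·e^(-8s)/s

Final answer: 9·e^(-8s)/s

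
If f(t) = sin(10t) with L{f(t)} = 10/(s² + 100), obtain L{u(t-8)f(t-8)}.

Time shift theorem: L{u(t-a)f(t-a)} = e^(-as)F(s). Here a=8, F(s) = 10/(s² + 100), so L{u(t-8)f(t-8)} = e^(-8s)·10/(s² + 100)

Final answer: e^(-8s)·10/(s² + 100)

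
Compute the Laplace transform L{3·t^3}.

L{t^n} = n!/s^(n+1), so L{t^3} = 6/s^4. Then L{3·t^3} = 3·6/s^4 = 18/s^4

Final answer: 18/s^4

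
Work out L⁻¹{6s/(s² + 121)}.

This is the form c·s/(s² + a²) with a = 11, c = 6. L⁻¹ = 6·cos(11t)

Final answer: 6·cos(11t)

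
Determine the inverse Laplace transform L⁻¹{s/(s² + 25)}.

L⁻¹{s/(s² + 25)} = cos(5t)

Final answer: cos(5t)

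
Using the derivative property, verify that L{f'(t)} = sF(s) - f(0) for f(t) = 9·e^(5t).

f'(t) = 45e^(5t). Direct: L{f'(t)} = 45/(s-5). Property: s·9/(s-5) - 9 = (9s - 9(s-5))/(s-5) = 45/(s-5). ✓

Final answer: 45/(s-5)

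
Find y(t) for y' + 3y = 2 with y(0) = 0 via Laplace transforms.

sY + 3Y = 2/s. Y = 2/(s(s+3)). Partial fractions: Y = 2/3/s - 2/3/(s+3)

Final answer: y(t) = 2/3(1 - e^(-3t))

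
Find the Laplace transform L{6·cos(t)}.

L{cos(ωt)} = s/(s² + ω²), so L{cos(t)} = s/(s² + 1). Then L{6·cos(t)} = 6·s/(s² + 1) = 6s/(s² + 1)

Final answer: 6s/(s² + 1)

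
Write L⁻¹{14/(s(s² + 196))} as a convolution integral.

14/(s(s² + 196)) = (1/s)·(14/(s² + 196)) = L{1}·L{sin(14t)}. So f(t) = 1*(sin(14t)) = ∫₀ᵗ sin(14τ) dτ

Final answer: ∫₀ᵗ sin(14τ) dτ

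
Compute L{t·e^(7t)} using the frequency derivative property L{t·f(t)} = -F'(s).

L{e^(7t)} = 1/(s-7). By frequency derivative: L{t·e^(7t)} = -d/ds[1/(s-7)] = -(-1)/(s-7)² = 1/(s-7)²

Final answer: 1/(s-7)²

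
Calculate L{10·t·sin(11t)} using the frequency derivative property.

L{sin(11t)} = 11/(s² + 121). By L{t·f(t)} = -F'(s): -d/ds[11/(s² + 121)] = -(11)·(-2s)/(s² + 121)² = 22s/(s² + 121)². Then L{10·t·sin(11t)} = 10·22s/(s² + 121)² = 220s/(s² + 121)²

Final answer: 220s/(s² + 121)²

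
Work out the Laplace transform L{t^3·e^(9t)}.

L{t^n·e^(at)} = n!/(s-a)^(n+1), so L{t^3·e^(9t)} = 6/(s-9)^4

Final answer: 6/(s-9)^4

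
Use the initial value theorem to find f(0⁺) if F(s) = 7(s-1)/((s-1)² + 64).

f(0⁺) = lim_{s→∞} sF(s) = lim_{s→∞} 7s(s-1)/((s-1)² + 64) = 7

Final answer: 7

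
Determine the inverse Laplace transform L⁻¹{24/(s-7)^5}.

L⁻¹{n!/(s-a)^(n+1)} = t^n·e^(at), so L⁻¹{24/(s-7)^5} = t^4·e^(7t)

Final answer: t^4·e^(7t)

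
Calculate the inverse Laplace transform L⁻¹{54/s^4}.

L⁻¹{n!/s^(n+1)} = t^n with n=3. So L⁻¹{6/s^4} = t^3, and L⁻¹{54/s^4} = (54/6)·t^3 = 9·t^3

Final answer: 9·t^3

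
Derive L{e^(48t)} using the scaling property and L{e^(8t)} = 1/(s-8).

Using L{f(at)} = (1/a)F(s/a) with a=6 and f(t) = e^(8t): L{e^(48t)} = (1/6) · 1/((s/6)-8) = (1/6) · 6/(s-48) = 1/(s-48)

Final answer: 1/(s-48)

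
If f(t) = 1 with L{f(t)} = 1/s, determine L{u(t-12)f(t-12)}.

Time shift theorem: L{u(t-a)f(t-a)} = e^(-as)F(s). Here a=12, F(s) = 1/s, so L{u(t-12)f(t-12)} = e^(-12s)·1/s

Final answer: e^(-12s)·1/s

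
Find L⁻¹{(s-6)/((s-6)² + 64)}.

Using frequency shift: L⁻¹{(s-a)/((s-a)² + b²)} = e^(at)cos(bt). Here a=6, b=8

Final answer: e^(6t)·cos(8t)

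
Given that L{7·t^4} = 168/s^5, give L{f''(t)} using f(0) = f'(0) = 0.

L{f''(t)} = s²F(s) - sf(0) - f'(0) = s²·168/s^5 - 0 - 0 = 168/s^3

Final answer: 168/s^3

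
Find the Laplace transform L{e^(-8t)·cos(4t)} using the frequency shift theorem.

Frequency shift: L{e^(at)f(t)} = F(s-a). L{e^(-8t)·cos(4t)} = (s+8)/((s+8)² + 16)

Final answer: (s+8)/((s+8)² + 16)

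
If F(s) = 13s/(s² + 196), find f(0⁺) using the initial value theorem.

f(0⁺) = lim_{s→∞} s·13s/(s² + 196) = lim_{s→∞} 13s²/(s² + 196) = 13

Final answer: 13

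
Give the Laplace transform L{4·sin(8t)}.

L{sin(ωt)} = ω/(s² + ω²), so L{sin(8t)} = 8/(s² + 64). Then L{4·sin(8t)} = 4·8/(s² + 64) = 32/(s² + 64)

Final answer: 32/(s² + 64)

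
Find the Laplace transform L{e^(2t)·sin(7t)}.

L{e^(at)·sin(ωt)} = ω/((s-a)² + ω²), so L{e^(2t)·sin(7t)} = 7/((s-2)² + 49)

Final answer: 7/((s-2)² + 49)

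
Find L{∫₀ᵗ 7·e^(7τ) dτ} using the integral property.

L{∫₀ᵗ f(τ)dτ} = F(s)/s with F(s) = 7/(s-7), so L{∫₀ᵗ 7·e^(7τ) dτ} = 7/(s(s-7))

Final answer: 7/(s(s-7))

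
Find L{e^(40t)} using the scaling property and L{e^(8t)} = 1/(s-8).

Using L{f(at)} = (1/a)F(s/a) with a=5 and f(t) = e^(8t): L{e^(40t)} = (1/5) · 1/((s/5)-8) = (1/5) · 5/(s-40) = 1/(s-40)

Final answer: 1/(s-40)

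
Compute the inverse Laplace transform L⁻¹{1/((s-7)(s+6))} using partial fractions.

Decompose: A/(s-7) + B/(s+6). A = 1/13, B = -1/13. f(t) = (e^(7t) - e^(-6t))/13

Final answer: (e^(7t) - e^(-6t))/13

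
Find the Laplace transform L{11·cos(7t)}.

L{cos(ωt)} = s/(s² + ω²), so L{cos(7t)} = s/(s² + 49). Then L{11·cos(7t)} = 11·s/(s² + 49) = 11s/(s² + 49)

Final answer: 11s/(s² + 49)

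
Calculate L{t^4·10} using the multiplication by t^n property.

L{10} = 10/s. d^1/ds^1[1/s] = -1/s². d^2/ds^2[1/s] = 2/s^3. d^3/ds^3[1/s] = -6/s^4. d^4/ds^4[1/s] = 24/s^5. So L{t^4} = (-1)^{4}·24/s^5 = 24/s^5. Then L{t^4·10} = 10·24/s^5 = 240/s^5

Final answer: 240/s^5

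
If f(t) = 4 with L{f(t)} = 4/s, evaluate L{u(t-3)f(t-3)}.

Time shift theorem: L{u(t-a)f(t-a)} = e^(-as)F(s). Here a=3, F(s) = 4/s, so L{u(t-3)f(t-3)} = e^(-3s)·4/s

Final answer: e^(-3s)·4/s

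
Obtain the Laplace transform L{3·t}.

L{t^n} = n!/s^(n+1), so L{t} = 1/s^2. Then L{3·t} = 3·1/s^2 = 3/s^2

Final answer: 3/s^2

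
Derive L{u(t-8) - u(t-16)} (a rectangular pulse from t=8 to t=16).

L{u(t-a)} = e^(-as)/s. L{u(t-8) - u(t-16)} = (e^(-8s) - e^(-16s))/s

Final answer: (e^(-8s) - e^(-16s))/s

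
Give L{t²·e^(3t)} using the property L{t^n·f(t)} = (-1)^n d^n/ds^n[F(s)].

L{e^(3t)} = 1/(s-3). d/ds[1/(s-3)] = -1/(s-3)². d²/ds²[1/(s-3)] = 2/(s-3)³. So L{t²·e^(3t)} = (-1)² · 2/(s-3)³ = 2/(s-3)³

Final answer: 2/(s-3)³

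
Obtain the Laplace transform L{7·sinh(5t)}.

L{sinh(ωt)} = ω/(s² - ω²), so L{sinh(5t)} = 5/(s² - 25). Then L{7·sinh(5t)} = 7·5/(s² - 25) = 35/(s² - 25)

Final answer: 35/(s² - 25)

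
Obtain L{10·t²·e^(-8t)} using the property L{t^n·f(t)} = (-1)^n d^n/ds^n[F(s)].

L{e^(-8t)} = 1/(s+8). d/ds[1/(s+8)] = -1/(s+8)². d²/ds²[1/(s+8)] = 2/(s+8)³. So L{t²·e^(-8t)} = (-1)² · 2/(s+8)³ = 2/(s+8)³. Then L{10·t²·e^(-8t)} = 10·2/(s+8)³ = 20/(s+8)³

Final answer: 20/(s+8)³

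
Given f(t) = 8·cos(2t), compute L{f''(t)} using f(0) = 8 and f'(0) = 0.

F(s) = 8s/(s² + 4). L{f''(t)} = s²F(s) - sf(0) - f'(0) = 8s³/(s² + 4) - 8s = (8s³ - 8s(s² + 4))/(s² + 4) = -32s/(s² + 4)

Final answer: -32s/(s² + 4)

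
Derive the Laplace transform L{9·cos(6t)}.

L{cos(ωt)} = s/(s² + ω²), so L{cos(6t)} = s/(s² + 36). Then L{9·cos(6t)} = 9·s/(s² + 36) = 9s/(s² + 36)

Final answer: 9s/(s² + 36)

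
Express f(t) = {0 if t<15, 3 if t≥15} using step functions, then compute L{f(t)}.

f(t) = 3·u(t-15). L{u(t-15)} = e^(-15s)/s, so L{f(t)} = 3·e^(-15s)/s

Final answer: 3·e^(-15s)/s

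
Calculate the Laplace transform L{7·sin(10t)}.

L{sin(ωt)} = ω/(s² + ω²), so L{sin(10t)} = 10/(s² + 100). Then L{7·sin(10t)} = 7·10/(s² + 100) = 70/(s² + 100)

Final answer: 70/(s² + 100)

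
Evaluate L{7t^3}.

L{t^n} = n!/s^(n+1). So L{7t^3} = 7·3!/s^4 = 42/s^4

Final answer: 42/s^4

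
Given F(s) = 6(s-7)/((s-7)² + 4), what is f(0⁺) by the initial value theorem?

f(0⁺) = lim_{s→∞} sF(s) = lim_{s→∞} 6s(s-7)/((s-7)² + 4) = 6

Final answer: 6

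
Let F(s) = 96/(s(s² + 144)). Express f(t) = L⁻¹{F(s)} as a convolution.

96/(s(s² + 144)) = (1/s)·(96/(s² + 144)) = L{1}·L{8·sin(12t)}. So f(t) = 1*(8·sin(12t)) = ∫₀ᵗ 8·sin(12τ) dτ

Final answer: ∫₀ᵗ 8·sin(12τ) dτ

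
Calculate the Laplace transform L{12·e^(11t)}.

L{e^(at)} = 1/(s-a), so L{e^(11t)} = 1/(s-11). Then L{12·e^(11t)} = 12/(s-11)

Final answer: 12/(s-11)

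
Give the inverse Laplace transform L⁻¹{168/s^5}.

L⁻¹{n!/s^(n+1)} = t^n with n=4. So L⁻¹{24/s^5} = t^4, and L⁻¹{168/s^5} = (168/24)·t^4 = 7·t^4

Final answer: 7·t^4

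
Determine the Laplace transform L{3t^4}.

L{3t^4} = 3 · L{t^4} = 3 · 24/s^5 = 72/s^5

Final answer: 72/s^5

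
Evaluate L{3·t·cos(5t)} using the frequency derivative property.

L{cos(5t)} = s/(s² + 25). Derivative: d/ds[s/(s² + 25)] = [(s² + 25) - s·2s]/(s² + 25)² = (25 - s²)/(s² + 25)². So L{t·cos(5t)} = -F'(s) = (s² - 25)/(s² + 25)². Then L{3·t·cos(5t)} = 3·(s² - 25)/(s² + 25)²

Final answer: 3·(s² - 25)/(s² + 25)²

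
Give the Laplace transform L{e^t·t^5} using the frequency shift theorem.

L{e^(at)·t^n} = n!/(s-a)^(n+1), so L{e^t·t^5} = 120/(s-1)^6

Final answer: 120/(s-1)^6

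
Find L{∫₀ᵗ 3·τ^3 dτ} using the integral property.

L{∫₀ᵗ f(τ)dτ} = F(s)/s with f(t) = 3t^3. F(s) = 18/s^4, so L{∫₀ᵗ 3·τ^3 dτ} = (18/s^4)/s = 18/s^5. (Check: ∫₀ᵗ 3·τ^3 dτ = 3t^4/4.)

Final answer: 18/s^5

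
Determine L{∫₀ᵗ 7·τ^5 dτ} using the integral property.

L{∫₀ᵗ f(τ)dτ} = F(s)/s with f(t) = 7t^5. F(s) = 840/s^6, so L{∫₀ᵗ 7·τ^5 dτ} = (840/s^6)/s = 840/s^7. (Check: ∫₀ᵗ 7·τ^5 dτ = 7t^6/6.)

Final answer: 840/s^7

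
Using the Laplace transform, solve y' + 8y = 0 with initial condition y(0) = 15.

L{y'} + 8L{y} = 0. sY - 15 + 8Y = 0. Y(s+8) = 15. Y = 15/(s+8)

Final answer: y(t) = 15e^(-8t)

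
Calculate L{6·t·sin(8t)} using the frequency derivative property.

L{sin(8t)} = 8/(s² + 64). By L{t·f(t)} = -F'(s): -d/ds[8/(s² + 64)] = -(8)·(-2s)/(s² + 64)² = 16s/(s² + 64)². Then L{6·t·sin(8t)} = 6·16s/(s² + 64)² = 96s/(s² + 64)²

Final answer: 96s/(s² + 64)²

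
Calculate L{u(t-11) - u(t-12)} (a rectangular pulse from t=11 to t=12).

L{u(t-a)} = e^(-as)/s. L{u(t-11) - u(t-12)} = (e^(-11s) - e^(-12s))/s

Final answer: (e^(-11s) - e^(-12s))/s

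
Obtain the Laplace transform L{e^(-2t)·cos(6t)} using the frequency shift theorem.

Frequency shift: L{e^(at)f(t)} = F(s-a). L{e^(-2t)·cos(6t)} = (s+2)/((s+2)² + 36)

Final answer: (s+2)/((s+2)² + 36)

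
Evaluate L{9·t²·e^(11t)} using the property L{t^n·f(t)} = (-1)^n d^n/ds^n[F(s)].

L{e^(11t)} = 1/(s-11). d/ds[1/(s-11)] = -1/(s-11)². d²/ds²[1/(s-11)] = 2/(s-11)³. So L{t²·e^(11t)} = (-1)² · 2/(s-11)³ = 2/(s-11)³. Then L{9·t²·e^(11t)} = 9·2/(s-11)³ = 18/(s-11)³

Final answer: 18/(s-11)³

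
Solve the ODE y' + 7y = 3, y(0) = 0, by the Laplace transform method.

sY + 7Y = 3/s. Y = 3/(s(s+7)). Partial fractions: Y = 3/7/s - 3/7/(s+7)

Final answer: y(t) = 3/7(1 - e^(-7t))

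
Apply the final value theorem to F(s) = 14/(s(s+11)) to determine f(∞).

f(∞) = lim_{s→0} s·14/(s(s+11)) = lim_{s→0} 14/(s+11) = 14/11 = 14/11

Final answer: 14/11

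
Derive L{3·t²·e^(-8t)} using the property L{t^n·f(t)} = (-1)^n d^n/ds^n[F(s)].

L{e^(-8t)} = 1/(s+8). d/ds[1/(s+8)] = -1/(s+8)². d²/ds²[1/(s+8)] = 2/(s+8)³. So L{t²·e^(-8t)} = (-1)² · 2/(s+8)³ = 2/(s+8)³. Then L{3·t²·e^(-8t)} = 3·2/(s+8)³ = 6/(s+8)³

Final answer: 6/(s+8)³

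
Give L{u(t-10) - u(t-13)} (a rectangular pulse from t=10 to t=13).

L{u(t-a)} = e^(-as)/s. L{u(t-10) - u(t-13)} = (e^(-10s) - e^(-13s))/s

Final answer: (e^(-10s) - e^(-13s))/s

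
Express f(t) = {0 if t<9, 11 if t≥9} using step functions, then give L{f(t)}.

f(t) = 11·u(t-9). L{u(t-9)} = e^(-9s)/s, so L{f(t)} = 11·e^(-9s)/s

Final answer: 11·e^(-9s)/s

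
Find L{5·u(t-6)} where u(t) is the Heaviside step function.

L{u(t-a)} = e^(-as)/s. Here a=6, so L{u(t-6)} = e^(-6s)/s, and L{5·u(t-6)} = 5·e^(-6s)/s

Final answer: 5·e^(-6s)/s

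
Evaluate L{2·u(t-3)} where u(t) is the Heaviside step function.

L{u(t-a)} = e^(-as)/s. Here a=3, so L{u(t-3)} = e^(-3s)/s, and L{2·u(t-3)} = 2·e^(-3s)/s

Final answer: 2·e^(-3s)/s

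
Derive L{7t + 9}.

L{7t + 9} = 7·L{t} + 9·L{1} = 7/s² + 9/s

Final answer: 7/s² + 9/s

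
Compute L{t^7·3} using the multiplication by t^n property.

L{3} = 3/s. d^1/ds^1[1/s] = -1/s². d^2/ds^2[1/s] = 2/s^3. d^3/ds^3[1/s] = -6/s^4. d^4/ds^4[1/s] = 24/s^5. d^5/ds^5[1/s] = -120/s^6. d^6/ds^6[1/s] = 720/s^7. d^7/ds^7[1/s] = -5040/s^8. So L{t^7} = (-1)^{7}·-5040/s^8 = 5040/s^8. Then L{t^7·3} = 3·5040/s^8 = 15120/s^8

Final answer: 15120/s^8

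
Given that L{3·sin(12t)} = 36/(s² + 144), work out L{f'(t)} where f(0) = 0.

L{f'(t)} = s·F(s) - f(0) = s·36/(s² + 144) - 0 = 36s/(s² + 144)

Final answer: 36s/(s² + 144)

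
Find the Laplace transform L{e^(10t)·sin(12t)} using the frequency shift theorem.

Frequency shift: L{e^(at)f(t)} = F(s-a). L{e^(10t)·sin(12t)} = 12/((s-10)² + 144)

Final answer: 12/((s-10)² + 144)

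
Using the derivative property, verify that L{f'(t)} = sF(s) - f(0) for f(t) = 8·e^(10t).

f'(t) = 80e^(10t). Direct: L{f'(t)} = 80/(s-10). Property: s·8/(s-10) - 8 = (8s - 8(s-10))/(s-10) = 80/(s-10). ✓

Final answer: 80/(s-10)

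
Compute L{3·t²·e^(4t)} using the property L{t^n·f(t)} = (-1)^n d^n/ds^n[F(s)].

L{e^(4t)} = 1/(s-4). d/ds[1/(s-4)] = -1/(s-4)². d²/ds²[1/(s-4)] = 2/(s-4)³. So L{t²·e^(4t)} = (-1)² · 2/(s-4)³ = 2/(s-4)³. Then L{3·t²·e^(4t)} = 3·2/(s-4)³ = 6/(s-4)³

Final answer: 6/(s-4)³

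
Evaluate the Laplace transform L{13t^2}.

L{13t^2} = 13 · L{t^2} = 13 · 2/s^3 = 26/s^3

Final answer: 26/s^3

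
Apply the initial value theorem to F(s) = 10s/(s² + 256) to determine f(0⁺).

f(0⁺) = lim_{s→∞} s·10s/(s² + 256) = lim_{s→∞} 10s²/(s² + 256) = 10

Final answer: 10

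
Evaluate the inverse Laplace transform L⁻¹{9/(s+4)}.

L⁻¹{1/(s-a)} = e^(at), so L⁻¹{1/(s+4)} = e^(-4t), and L⁻¹{9/(s+4)} = 9·e^(-4t)

Final answer: 9·e^(-4t)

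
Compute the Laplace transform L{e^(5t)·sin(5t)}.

L{e^(at)·sin(ωt)} = ω/((s-a)² + ω²), so L{e^(5t)·sin(5t)} = 5/((s-5)² + 25)

Final answer: 5/((s-5)² + 25)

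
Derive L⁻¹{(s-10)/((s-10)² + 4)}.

Using frequency shift: L⁻¹{(s-a)/((s-a)² + b²)} = e^(at)cos(bt). Here a=10, b=2

Final answer: e^(10t)·cos(2t)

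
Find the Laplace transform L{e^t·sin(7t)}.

L{e^(at)·sin(ωt)} = ω/((s-a)² + ω²), so L{e^t·sin(7t)} = 7/((s-1)² + 49)

Final answer: 7/((s-1)² + 49)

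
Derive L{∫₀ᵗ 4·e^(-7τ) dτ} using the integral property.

L{∫₀ᵗ f(τ)dτ} = F(s)/s with F(s) = 4/(s+7), so L{∫₀ᵗ 4·e^(-7τ) dτ} = 4/(s(s+7))

Final answer: 4/(s(s+7))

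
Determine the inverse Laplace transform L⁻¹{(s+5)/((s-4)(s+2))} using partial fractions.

Using partial fractions, f(t) = (9e^(4t) - 3e^(-2t))/6

Final answer: (9e^(4t) - 3e^(-2t))/6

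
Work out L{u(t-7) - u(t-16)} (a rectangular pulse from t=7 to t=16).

L{u(t-a)} = e^(-as)/s. L{u(t-7) - u(t-16)} = (e^(-7s) - e^(-16s))/s

Final answer: (e^(-7s) - e^(-16s))/s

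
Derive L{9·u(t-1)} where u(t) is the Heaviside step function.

L{u(t-a)} = e^(-as)/s. Here a=1, so L{u(t-1)} = e^(-s)/s, and L{9·u(t-1)} = 9·e^(-s)/s

Final answer: 9·e^(-s)/s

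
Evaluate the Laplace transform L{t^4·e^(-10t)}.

L{t^n·e^(at)} = n!/(s-a)^(n+1), so L{t^4·e^(-10t)} = 24/(s+10)^5

Final answer: 24/(s+10)^5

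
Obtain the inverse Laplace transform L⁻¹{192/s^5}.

L⁻¹{n!/s^(n+1)} = t^n with n=4. So L⁻¹{24/s^5} = t^4, and L⁻¹{192/s^5} = (192/24)·t^4 = 8·t^4

Final answer: 8·t^4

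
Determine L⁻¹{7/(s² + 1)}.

This is the form c·a/(s² + a²) with a = 1, c = 7. L⁻¹ = 7·sin(t)

Final answer: 7·sin(t)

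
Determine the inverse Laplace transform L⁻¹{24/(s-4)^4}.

L⁻¹{n!/(s-a)^(n+1)} = t^n·e^(at) with n=3, a=4. So L⁻¹{6/(s-4)^4} = t^3·e^(4t), and L⁻¹{24/(s-4)^4} = (24/6)·t^3·e^(4t) = 4·t^3·e^(4t)

Final answer: 4·t^3·e^(4t)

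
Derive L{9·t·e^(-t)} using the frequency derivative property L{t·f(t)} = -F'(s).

L{e^(-t)} = 1/(s+1). By frequency derivative: L{t·e^(-t)} = -d/ds[1/(s+1)] = -(-1)/(s+1)² = 1/(s+1)². Then L{9·t·e^(-t)} = 9·1/(s+1)² = 9/(s+1)²

Final answer: 9/(s+1)²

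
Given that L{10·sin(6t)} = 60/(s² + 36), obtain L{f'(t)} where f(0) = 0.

L{f'(t)} = s·F(s) - f(0) = s·60/(s² + 36) - 0 = 60s/(s² + 36)

Final answer: 60s/(s² + 36)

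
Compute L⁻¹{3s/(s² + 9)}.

This is the form c·s/(s² + a²) with a = 3, c = 3. L⁻¹ = 3·cos(3t)

Final answer: 3·cos(3t)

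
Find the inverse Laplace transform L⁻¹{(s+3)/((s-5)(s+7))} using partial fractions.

Using partial fractions, f(t) = (8e^(5t) + 4e^(-7t))/12

Final answer: (8e^(5t) + 4e^(-7t))/12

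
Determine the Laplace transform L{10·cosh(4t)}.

L{cosh(ωt)} = s/(s² - ω²), so L{cosh(4t)} = s/(s² - 16). Then L{10·cosh(4t)} = 10·s/(s² - 16) = 10s/(s² - 16)

Final answer: 10s/(s² - 16)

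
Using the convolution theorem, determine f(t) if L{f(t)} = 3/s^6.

3/s^6 = (3/s)·(1/s^5) = L{3}·L{t^4/24}. By convolution, f(t) = 3*t^4/24 = ∫₀ᵗ 3·τ^4/24 dτ = 3·t^5/120

Final answer: 3·t^5/120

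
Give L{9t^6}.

L{t^n} = n!/s^(n+1). So L{9t^6} = 9·6!/s^7 = 6480/s^7

Final answer: 6480/s^7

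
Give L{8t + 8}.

L{8t + 8} = 8·L{t} + 8·L{1} = 8/s² + 8/s

Final answer: 8/s² + 8/s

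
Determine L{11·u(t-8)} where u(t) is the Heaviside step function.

L{u(t-a)} = e^(-as)/s. Here a=8, so L{u(t-8)} = e^(-8s)/s, and L{11·u(t-8)} = 11·e^(-8s)/s

Final answer: 11·e^(-8s)/s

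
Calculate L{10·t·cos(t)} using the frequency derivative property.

L{cos(t)} = s/(s² + 1). Derivative: d/ds[s/(s² + 1)] = [(s² + 1) - s·2s]/(s² + 1)² = (1 - s²)/(s² + 1)². So L{t·cos(t)} = -F'(s) = (s² - 1)/(s² + 1)². Then L{10·t·cos(t)} = 10·(s² - 1)/(s² + 1)²

Final answer: 10·(s² - 1)/(s² + 1)²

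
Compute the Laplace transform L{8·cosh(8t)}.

L{cosh(ωt)} = s/(s² - ω²), so L{cosh(8t)} = s/(s² - 64). Then L{8·cosh(8t)} = 8·s/(s² - 64) = 8s/(s² - 64)

Final answer: 8s/(s² - 64)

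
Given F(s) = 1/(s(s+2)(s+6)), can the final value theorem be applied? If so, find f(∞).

Poles of sF(s) = 1/((s+2)(s+6)) are at s = -2 and s = -6, both in the left half-plane. Theorem applies. f(∞) = lim_{s→0} sF(s) = 1/(2·6) = 1/12

Final answer: 1/12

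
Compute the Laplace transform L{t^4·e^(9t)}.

L{t^n·e^(at)} = n!/(s-a)^(n+1), so L{t^4·e^(9t)} = 24/(s-9)^5

Final answer: 24/(s-9)^5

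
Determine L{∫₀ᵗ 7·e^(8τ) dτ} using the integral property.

L{∫₀ᵗ f(τ)dτ} = F(s)/s with F(s) = 7/(s-8), so L{∫₀ᵗ 7·e^(8τ) dτ} = 7/(s(s-8))

Final answer: 7/(s(s-8))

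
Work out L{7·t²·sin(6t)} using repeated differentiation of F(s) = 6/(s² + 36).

F(s) = 6/(s² + 36). F'(s) = -12s/(s² + 36)². F''(s) = -12(36 - 3s²)/(s² + 36)³ = (36s² - 432)/(s² + 36)³. So L{t²·sin(6t)} = (-1)² F''(s) = (36s² - 432)/(s² + 36)³. Then L{7·t²·sin(6t)} = 7·(36s² - 432)/(s² + 36)³ = (252s² - 3024)/(s² + 36)³

Final answer: (252s² - 3024)/(s² + 36)³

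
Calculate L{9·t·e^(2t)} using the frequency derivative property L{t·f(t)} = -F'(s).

L{e^(2t)} = 1/(s-2). By frequency derivative: L{t·e^(2t)} = -d/ds[1/(s-2)] = -(-1)/(s-2)² = 1/(s-2)². Then L{9·t·e^(2t)} = 9·1/(s-2)² = 9/(s-2)²

Final answer: 9/(s-2)²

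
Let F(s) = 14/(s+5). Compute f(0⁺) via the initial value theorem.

f(0⁺) = lim_{s→∞} s·14/(s+5) = lim_{s→∞} 14s/(s+5) = 14

Final answer: 14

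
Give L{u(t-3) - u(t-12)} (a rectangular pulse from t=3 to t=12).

L{u(t-a)} = e^(-as)/s. L{u(t-3) - u(t-12)} = (e^(-3s) - e^(-12s))/s

Final answer: (e^(-3s) - e^(-12s))/s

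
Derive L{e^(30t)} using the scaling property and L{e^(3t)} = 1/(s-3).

Using L{f(at)} = (1/a)F(s/a) with a=10 and f(t) = e^(3t): L{e^(30t)} = (1/10) · 1/((s/10)-3) = (1/10) · 10/(s-30) = 1/(s-30)

Final answer: 1/(s-30)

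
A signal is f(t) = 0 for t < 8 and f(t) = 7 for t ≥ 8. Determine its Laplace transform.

f(t) = 7·u(t-8). L{u(t-8)} = e^(-8s)/s, so L{f(t)} = 7·e^(-8s)/s

Final answer: 7·e^(-8s)/s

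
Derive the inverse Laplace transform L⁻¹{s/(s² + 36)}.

L⁻¹{s/(s² + 36)} = cos(6t)

Final answer: cos(6t)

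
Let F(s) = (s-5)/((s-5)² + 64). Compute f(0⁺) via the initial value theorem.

f(0⁺) = lim_{s→∞} sF(s) = lim_{s→∞} s(s-5)/((s-5)² + 64) = 1

Final answer: 1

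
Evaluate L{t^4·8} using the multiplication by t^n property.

L{8} = 8/s. d^1/ds^1[1/s] = -1/s². d^2/ds^2[1/s] = 2/s^3. d^3/ds^3[1/s] = -6/s^4. d^4/ds^4[1/s] = 24/s^5. So L{t^4} = (-1)^{4}·24/s^5 = 24/s^5. Then L{t^4·8} = 8·24/s^5 = 192/s^5

Final answer: 192/s^5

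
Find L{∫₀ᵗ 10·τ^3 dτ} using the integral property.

L{∫₀ᵗ f(τ)dτ} = F(s)/s with f(t) = 10t^3. F(s) = 60/s^4, so L{∫₀ᵗ 10·τ^3 dτ} = (60/s^4)/s = 60/s^5. (Check: ∫₀ᵗ 10·τ^3 dτ = 10t^4/4.)

Final answer: 60/s^5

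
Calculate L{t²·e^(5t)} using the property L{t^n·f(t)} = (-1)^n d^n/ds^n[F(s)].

L{e^(5t)} = 1/(s-5). d/ds[1/(s-5)] = -1/(s-5)². d²/ds²[1/(s-5)] = 2/(s-5)³. So L{t²·e^(5t)} = (-1)² · 2/(s-5)³ = 2/(s-5)³

Final answer: 2/(s-5)³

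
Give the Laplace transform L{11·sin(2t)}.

L{sin(ωt)} = ω/(s² + ω²), so L{sin(2t)} = 2/(s² + 4). Then L{11·sin(2t)} = 11·2/(s² + 4) = 22/(s² + 4)

Final answer: 22/(s² + 4)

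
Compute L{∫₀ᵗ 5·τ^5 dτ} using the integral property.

L{∫₀ᵗ f(τ)dτ} = F(s)/s with f(t) = 5t^5. F(s) = 600/s^6, so L{∫₀ᵗ 5·τ^5 dτ} = (600/s^6)/s = 600/s^7. (Check: ∫₀ᵗ 5·τ^5 dτ = 5t^6/6.)

Final answer: 600/s^7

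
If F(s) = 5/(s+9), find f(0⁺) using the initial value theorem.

f(0⁺) = lim_{s→∞} s·5/(s+9) = lim_{s→∞} 5s/(s+9) = 5

Final answer: 5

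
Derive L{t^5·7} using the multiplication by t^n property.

L{7} = 7/s. d^1/ds^1[1/s] = -1/s². d^2/ds^2[1/s] = 2/s^3. d^3/ds^3[1/s] = -6/s^4. d^4/ds^4[1/s] = 24/s^5. d^5/ds^5[1/s] = -120/s^6. So L{t^5} = (-1)^{5}·-120/s^6 = 120/s^6. Then L{t^5·7} = 7·120/s^6 = 840/s^6

Final answer: 840/s^6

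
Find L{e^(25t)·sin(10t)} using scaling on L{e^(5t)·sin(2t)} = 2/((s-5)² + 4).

Scaling with a=5: L{e^(25t)·sin(10t)} = (1/5) · 2/((s/5-5)² + 4). Simplifying: 10/((s-25)² + 100)

Final answer: 10/((s-25)² + 100)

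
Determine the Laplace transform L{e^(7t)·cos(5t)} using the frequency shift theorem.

Frequency shift: L{e^(at)f(t)} = F(s-a). L{e^(7t)·cos(5t)} = (s-7)/((s-7)² + 25)

Final answer: (s-7)/((s-7)² + 25)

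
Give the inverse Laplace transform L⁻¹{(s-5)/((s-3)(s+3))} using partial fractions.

Using partial fractions, f(t) = (-2e^(3t) + 8e^(-3t))/6

Final answer: (-2e^(3t) + 8e^(-3t))/6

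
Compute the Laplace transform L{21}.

L{21} = 21 · L{1} = 21/s

Final answer: 21/s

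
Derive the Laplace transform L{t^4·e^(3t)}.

L{t^n·e^(at)} = n!/(s-a)^(n+1), so L{t^4·e^(3t)} = 24/(s-3)^5

Final answer: 24/(s-3)^5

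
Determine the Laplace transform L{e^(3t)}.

L{e^(at)} = 1/(s-a), so L{e^(3t)} = 1/(s-3)

Final answer: 1/(s-3)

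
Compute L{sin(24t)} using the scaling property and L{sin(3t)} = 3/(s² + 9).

Using L{f(at)} = (1/a)F(s/a) with a=8: L{sin(24t)} = (1/8) · 3/((s/8)² + 9) = (1/8) · 3·64/(s² + 576) = 24/(s² + 576)

Final answer: 24/(s² + 576)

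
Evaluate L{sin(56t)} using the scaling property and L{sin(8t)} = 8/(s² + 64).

Using L{f(at)} = (1/a)F(s/a) with a=7: L{sin(56t)} = (1/7) · 8/((s/7)² + 64) = (1/7) · 8·49/(s² + 3136) = 56/(s² + 3136)

Final answer: 56/(s² + 3136)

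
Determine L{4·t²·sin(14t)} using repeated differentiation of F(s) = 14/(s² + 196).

F(s) = 14/(s² + 196). F'(s) = -28s/(s² + 196)². F''(s) = -28(196 - 3s²)/(s² + 196)³ = (84s² - 5488)/(s² + 196)³. So L{t²·sin(14t)} = (-1)² F''(s) = (84s² - 5488)/(s² + 196)³. Then L{4·t²·sin(14t)} = 4·(84s² - 5488)/(s² + 196)³ = (336s² - 21952)/(s² + 196)³

Final answer: (336s² - 21952)/(s² + 196)³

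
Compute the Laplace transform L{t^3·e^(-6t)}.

L{t^n·e^(at)} = n!/(s-a)^(n+1), so L{t^3·e^(-6t)} = 6/(s+6)^4

Final answer: 6/(s+6)^4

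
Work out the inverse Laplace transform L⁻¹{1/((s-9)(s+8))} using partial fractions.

Decompose: A/(s-9) + B/(s+8). A = 1/17, B = -1/17. f(t) = (e^(9t) - e^(-8t))/17

Final answer: (e^(9t) - e^(-8t))/17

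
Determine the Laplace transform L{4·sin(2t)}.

L{sin(ωt)} = ω/(s² + ω²), so L{sin(2t)} = 2/(s² + 4). Then L{4·sin(2t)} = 4·2/(s² + 4) = 8/(s² + 4)

Final answer: 8/(s² + 4)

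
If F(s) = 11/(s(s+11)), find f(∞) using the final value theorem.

f(∞) = lim_{s→0} s·11/(s(s+11)) = lim_{s→0} 11/(s+11) = 11/11 = 1

Final answer: 1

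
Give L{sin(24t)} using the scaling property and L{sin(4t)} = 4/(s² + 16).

Using L{f(at)} = (1/a)F(s/a) with a=6: L{sin(24t)} = (1/6) · 4/((s/6)² + 16) = (1/6) · 4·36/(s² + 576) = 24/(s² + 576)

Final answer: 24/(s² + 576)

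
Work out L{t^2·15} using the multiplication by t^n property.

L{15} = 15/s. d^1/ds^1[1/s] = -1/s². d^2/ds^2[1/s] = 2/s^3. So L{t^2} = (-1)^{2}·2/s^3 = 2/s^3. Then L{t^2·15} = 15·2/s^3 = 30/s^3

Final answer: 30/s^3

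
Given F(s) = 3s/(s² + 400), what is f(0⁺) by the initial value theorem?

f(0⁺) = lim_{s→∞} s·3s/(s² + 400) = lim_{s→∞} 3s²/(s² + 400) = 3

Final answer: 3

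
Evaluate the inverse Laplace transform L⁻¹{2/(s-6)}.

L⁻¹{1/(s-a)} = e^(at), so L⁻¹{1/(s-6)} = e^(6t), and L⁻¹{2/(s-6)} = 2·e^(6t)

Final answer: 2·e^(6t)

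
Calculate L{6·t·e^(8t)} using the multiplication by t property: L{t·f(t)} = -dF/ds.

Using L{t^n·e^(at)} = n!/(s-a)^(n+1), L{t·e^(8t)} = 1/(s-8)^2, so L{6·t·e^(8t)} = 6·1/(s-8)^2 = 6/(s-8)^2

Final answer: 6/(s-8)^2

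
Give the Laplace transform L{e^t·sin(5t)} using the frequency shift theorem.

Frequency shift: L{e^(at)f(t)} = F(s-a). L{e^t·sin(5t)} = 5/((s-1)² + 25)

Final answer: 5/((s-1)² + 25)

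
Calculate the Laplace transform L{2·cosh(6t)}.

L{cosh(ωt)} = s/(s² - ω²), so L{cosh(6t)} = s/(s² - 36). Then L{2·cosh(6t)} = 2·s/(s² - 36) = 2s/(s² - 36)

Final answer: 2s/(s² - 36)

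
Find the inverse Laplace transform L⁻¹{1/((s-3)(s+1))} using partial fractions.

Decompose: A/(s-3) + B/(s+1). A = 1/4, B = -1/4. f(t) = (e^(3t) - e^(-t))/4

Final answer: (e^(3t) - e^(-t))/4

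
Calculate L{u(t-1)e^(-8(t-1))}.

u(t-a)f(t-a) with f(t)=e^(-8t). L{e^(-8t)} = 1/(s+8). By time shift: e^(-s)/(s+8)

Final answer: e^(-s)/(s+8)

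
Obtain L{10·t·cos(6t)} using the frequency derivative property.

L{cos(6t)} = s/(s² + 36). Derivative: d/ds[s/(s² + 36)] = [(s² + 36) - s·2s]/(s² + 36)² = (36 - s²)/(s² + 36)². So L{t·cos(6t)} = -F'(s) = (s² - 36)/(s² + 36)². Then L{10·t·cos(6t)} = 10·(s² - 36)/(s² + 36)²

Final answer: 10·(s² - 36)/(s² + 36)²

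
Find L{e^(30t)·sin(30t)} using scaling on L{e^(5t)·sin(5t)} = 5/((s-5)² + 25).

Scaling with a=6: L{e^(30t)·sin(30t)} = (1/6) · 5/((s/6-5)² + 25). Simplifying: 30/((s-30)² + 900)

Final answer: 30/((s-30)² + 900)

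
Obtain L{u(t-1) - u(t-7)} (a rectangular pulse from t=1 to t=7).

L{u(t-a)} = e^(-as)/s. L{u(t-1) - u(t-7)} = (e^(-s) - e^(-7s))/s

Final answer: (e^(-s) - e^(-7s))/s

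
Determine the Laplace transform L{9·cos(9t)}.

L{cos(ωt)} = s/(s² + ω²), so L{cos(9t)} = s/(s² + 81). Then L{9·cos(9t)} = 9·s/(s² + 81) = 9s/(s² + 81)

Final answer: 9s/(s² + 81)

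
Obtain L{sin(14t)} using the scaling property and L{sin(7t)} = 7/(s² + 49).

Using L{f(at)} = (1/a)F(s/a) with a=2: L{sin(14t)} = (1/2) · 7/((s/2)² + 49) = (1/2) · 7·4/(s² + 196) = 14/(s² + 196)

Final answer: 14/(s² + 196)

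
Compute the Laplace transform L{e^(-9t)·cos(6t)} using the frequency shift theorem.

Frequency shift: L{e^(at)f(t)} = F(s-a). L{e^(-9t)·cos(6t)} = (s+9)/((s+9)² + 36)

Final answer: (s+9)/((s+9)² + 36)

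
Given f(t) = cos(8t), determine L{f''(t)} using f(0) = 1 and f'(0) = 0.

F(s) = s/(s² + 64). L{f''(t)} = s²F(s) - sf(0) - f'(0) = s³/(s² + 64) - s = (s³ - s(s² + 64))/(s² + 64) = -64s/(s² + 64)

Final answer: -64s/(s² + 64)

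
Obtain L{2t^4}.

L{t^n} = n!/s^(n+1). So L{2t^4} = 2·4!/s^5 = 48/s^5

Final answer: 48/s^5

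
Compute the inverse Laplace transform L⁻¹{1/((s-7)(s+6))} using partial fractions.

Decompose: A/(s-7) + B/(s+6). A = 1/13, B = -1/13. f(t) = (e^(7t) - e^(-6t))/13

Final answer: (e^(7t) - e^(-6t))/13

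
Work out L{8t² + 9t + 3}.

L{8t² + 9t + 3} = 8·2/s³ + 9/s² + 3/s = 16/s³ + 9/s² + 3/s

Final answer: 16/s³ + 9/s² + 3/s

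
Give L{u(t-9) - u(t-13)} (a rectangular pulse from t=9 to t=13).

L{u(t-a)} = e^(-as)/s. L{u(t-9) - u(t-13)} = (e^(-9s) - e^(-13s))/s

Final answer: (e^(-9s) - e^(-13s))/s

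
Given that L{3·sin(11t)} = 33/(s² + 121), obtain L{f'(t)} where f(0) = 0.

L{f'(t)} = s·F(s) - f(0) = s·33/(s² + 121) - 0 = 33s/(s² + 121)

Final answer: 33s/(s² + 121)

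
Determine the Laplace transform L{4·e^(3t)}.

L{e^(at)} = 1/(s-a), so L{e^(3t)} = 1/(s-3). Then L{4·e^(3t)} = 4/(s-3)

Final answer: 4/(s-3)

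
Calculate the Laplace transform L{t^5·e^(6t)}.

L{t^n·e^(at)} = n!/(s-a)^(n+1), so L{t^5·e^(6t)} = 120/(s-6)^6

Final answer: 120/(s-6)^6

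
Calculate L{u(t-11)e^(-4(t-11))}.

u(t-a)f(t-a) with f(t)=e^(-4t). L{e^(-4t)} = 1/(s+4). By time shift: e^(-11s)/(s+4)

Final answer: e^(-11s)/(s+4)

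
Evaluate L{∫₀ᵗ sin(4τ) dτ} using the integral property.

L{∫₀ᵗ f(τ)dτ} = F(s)/s with F(s) = 4/(s² + 16), so the result is (4/(s² + 16))/s = 4/(s(s² + 16))

Final answer: 4/(s(s² + 16))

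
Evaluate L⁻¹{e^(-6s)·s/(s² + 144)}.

L⁻¹{s/(s² + 144)} = cos(12t). By the time shift theorem, L⁻¹{e^(-as)F(s)} = u(t-a)f(t-a) with a=6, so L⁻¹{e^(-6s)·s/(s² + 144)} = u(t-6)·cos(12(t-6))

Final answer: u(t-6)·cos(12(t-6))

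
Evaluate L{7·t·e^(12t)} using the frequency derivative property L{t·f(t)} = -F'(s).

L{e^(12t)} = 1/(s-12). By frequency derivative: L{t·e^(12t)} = -d/ds[1/(s-12)] = -(-1)/(s-12)² = 1/(s-12)². Then L{7·t·e^(12t)} = 7·1/(s-12)² = 7/(s-12)²

Final answer: 7/(s-12)²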